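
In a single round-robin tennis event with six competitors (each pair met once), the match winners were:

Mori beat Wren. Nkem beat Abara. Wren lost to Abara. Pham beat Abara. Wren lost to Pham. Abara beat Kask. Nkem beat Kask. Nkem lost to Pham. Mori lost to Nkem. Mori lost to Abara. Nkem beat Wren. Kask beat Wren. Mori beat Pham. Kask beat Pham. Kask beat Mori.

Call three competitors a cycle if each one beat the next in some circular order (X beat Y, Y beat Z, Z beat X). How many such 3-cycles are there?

4

Win totals: Mori 2, Abara 3, Kask 3, Pham 3, Wren 0, Nkem 4.
A competitor with w wins dominates both others in C(w,2) triples; summing gives 1 + 3 + 3 + 3 + 0 + 6 = 16 transitive triples.
Total triples C(6,3) = 20, so cyclic triples = 20 − 16 = 4.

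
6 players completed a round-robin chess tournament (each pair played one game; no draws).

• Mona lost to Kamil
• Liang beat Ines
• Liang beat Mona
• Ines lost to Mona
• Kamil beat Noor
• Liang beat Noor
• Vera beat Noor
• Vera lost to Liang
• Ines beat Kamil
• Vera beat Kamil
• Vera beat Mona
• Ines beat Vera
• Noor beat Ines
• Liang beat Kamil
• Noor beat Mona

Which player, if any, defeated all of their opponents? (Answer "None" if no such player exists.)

Liang has 5 wins out of 5 opponents — a perfect record.

Liang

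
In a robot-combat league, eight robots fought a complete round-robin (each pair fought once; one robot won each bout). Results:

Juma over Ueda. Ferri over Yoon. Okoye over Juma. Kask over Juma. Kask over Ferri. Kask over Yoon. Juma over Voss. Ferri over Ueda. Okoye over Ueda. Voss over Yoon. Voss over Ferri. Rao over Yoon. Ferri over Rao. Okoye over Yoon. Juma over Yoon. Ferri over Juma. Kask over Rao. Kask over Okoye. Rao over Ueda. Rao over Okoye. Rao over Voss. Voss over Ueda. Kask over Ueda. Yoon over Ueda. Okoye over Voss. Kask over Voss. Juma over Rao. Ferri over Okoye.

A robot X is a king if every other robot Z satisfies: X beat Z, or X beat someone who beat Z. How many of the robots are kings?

Rao cannot reach Kask in two steps.
Okoye cannot reach Kask in two steps.
Juma cannot reach Kask in two steps.
Yoon cannot reach Rao, Okoye, Juma, Kask, Voss, Ferri in two steps.
Kask reaches everyone (king).
Voss cannot reach Kask in two steps.
Ueda cannot reach Rao, Okoye, Juma, Yoon, Kask, Voss, Ferri in two steps.
Ferri cannot reach Kask in two steps.
Kings: Kask — 1.

1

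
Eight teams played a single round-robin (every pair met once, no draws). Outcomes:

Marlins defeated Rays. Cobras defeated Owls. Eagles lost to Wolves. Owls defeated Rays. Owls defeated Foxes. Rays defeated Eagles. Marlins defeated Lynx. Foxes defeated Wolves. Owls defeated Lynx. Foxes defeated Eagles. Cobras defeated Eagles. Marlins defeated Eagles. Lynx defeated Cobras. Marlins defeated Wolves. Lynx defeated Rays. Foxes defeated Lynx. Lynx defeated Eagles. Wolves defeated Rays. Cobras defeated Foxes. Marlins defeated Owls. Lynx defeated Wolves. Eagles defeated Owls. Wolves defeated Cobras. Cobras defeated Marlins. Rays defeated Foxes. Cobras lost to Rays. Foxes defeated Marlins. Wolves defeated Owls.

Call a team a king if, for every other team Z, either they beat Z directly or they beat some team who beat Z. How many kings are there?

7

Rays reaches everyone (king).
Marlins reaches everyone (king).
Lynx reaches everyone (king).
Eagles cannot reach Marlins, Wolves, Cobras in two steps.
Foxes reaches everyone (king).
Owls reaches everyone (king).
Wolves reaches everyone (king).
Cobras reaches everyone (king).
Kings: Rays, Marlins, Lynx, Foxes, Owls, Wolves, Cobras — 7.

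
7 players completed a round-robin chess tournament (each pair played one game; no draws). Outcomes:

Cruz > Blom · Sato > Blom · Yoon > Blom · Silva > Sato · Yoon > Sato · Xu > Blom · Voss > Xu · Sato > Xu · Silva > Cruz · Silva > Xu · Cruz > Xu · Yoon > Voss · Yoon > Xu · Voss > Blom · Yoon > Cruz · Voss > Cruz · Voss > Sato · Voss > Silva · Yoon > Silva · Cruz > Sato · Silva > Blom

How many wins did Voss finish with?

Voss' results: beat Silva, Xu, Cruz, Blom, Sato; lost to Yoon.
That is 5 wins.

5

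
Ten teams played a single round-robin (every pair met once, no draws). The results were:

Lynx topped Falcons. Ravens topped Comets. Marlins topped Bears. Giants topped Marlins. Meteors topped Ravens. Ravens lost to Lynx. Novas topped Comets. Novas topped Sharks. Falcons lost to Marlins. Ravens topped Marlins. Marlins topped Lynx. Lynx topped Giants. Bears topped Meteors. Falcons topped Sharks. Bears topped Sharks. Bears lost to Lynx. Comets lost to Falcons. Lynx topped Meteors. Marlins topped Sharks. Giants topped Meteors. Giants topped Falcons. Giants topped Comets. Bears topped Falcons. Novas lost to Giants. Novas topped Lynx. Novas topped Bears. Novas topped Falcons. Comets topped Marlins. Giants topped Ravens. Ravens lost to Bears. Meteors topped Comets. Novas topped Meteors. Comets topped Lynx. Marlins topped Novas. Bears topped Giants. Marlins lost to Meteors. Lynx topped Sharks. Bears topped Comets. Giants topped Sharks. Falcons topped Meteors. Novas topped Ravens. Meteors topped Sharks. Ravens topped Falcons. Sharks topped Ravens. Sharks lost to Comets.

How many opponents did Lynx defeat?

6

Lynx's results: beat Sharks, Meteors, Falcons, Giants, Ravens, Bears; lost to Marlins, Comets, Novas.
That is 6 wins.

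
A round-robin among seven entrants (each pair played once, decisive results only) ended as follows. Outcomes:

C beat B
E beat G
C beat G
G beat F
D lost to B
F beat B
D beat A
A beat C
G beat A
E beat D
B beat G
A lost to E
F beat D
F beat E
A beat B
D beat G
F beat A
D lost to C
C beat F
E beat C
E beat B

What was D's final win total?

D's results: beat A, G; lost to B, C, E, F.
That is 2 wins.

2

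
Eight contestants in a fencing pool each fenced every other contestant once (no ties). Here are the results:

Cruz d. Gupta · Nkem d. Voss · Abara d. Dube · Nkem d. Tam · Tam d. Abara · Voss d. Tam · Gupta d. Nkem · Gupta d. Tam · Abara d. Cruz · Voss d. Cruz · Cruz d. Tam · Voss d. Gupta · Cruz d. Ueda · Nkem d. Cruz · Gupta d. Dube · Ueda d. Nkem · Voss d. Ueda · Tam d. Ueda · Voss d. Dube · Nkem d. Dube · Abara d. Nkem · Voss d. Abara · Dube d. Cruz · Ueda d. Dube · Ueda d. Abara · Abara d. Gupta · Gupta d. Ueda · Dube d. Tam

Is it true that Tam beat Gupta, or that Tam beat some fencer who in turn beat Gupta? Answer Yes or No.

Tam did not beat Gupta directly.
Tam beat Abara, Ueda. Of those, Abara beat Gupta.

Yes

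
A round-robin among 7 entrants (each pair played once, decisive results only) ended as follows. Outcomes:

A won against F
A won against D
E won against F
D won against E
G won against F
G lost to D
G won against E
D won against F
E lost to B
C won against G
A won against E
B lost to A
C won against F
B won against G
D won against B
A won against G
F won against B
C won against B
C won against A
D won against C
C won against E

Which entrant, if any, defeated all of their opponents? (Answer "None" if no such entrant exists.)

Highest win total is D with 5 (out of 6 possible).
D lost to A, so no entrant went undefeated.

None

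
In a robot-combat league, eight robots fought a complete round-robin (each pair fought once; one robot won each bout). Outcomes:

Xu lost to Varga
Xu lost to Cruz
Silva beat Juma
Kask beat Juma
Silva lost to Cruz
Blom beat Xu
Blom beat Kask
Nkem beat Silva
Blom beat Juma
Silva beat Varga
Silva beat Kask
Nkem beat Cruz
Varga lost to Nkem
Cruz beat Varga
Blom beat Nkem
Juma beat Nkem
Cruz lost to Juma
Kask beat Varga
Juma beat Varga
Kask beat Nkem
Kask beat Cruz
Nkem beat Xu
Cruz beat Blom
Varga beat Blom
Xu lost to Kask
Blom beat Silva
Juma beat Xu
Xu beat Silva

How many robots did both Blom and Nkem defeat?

2

Blom beat: Xu, Nkem, Juma, Silva, Kask.
Nkem beat: Xu, Cruz, Silva, Varga.
Both beat: Xu, Silva — 2.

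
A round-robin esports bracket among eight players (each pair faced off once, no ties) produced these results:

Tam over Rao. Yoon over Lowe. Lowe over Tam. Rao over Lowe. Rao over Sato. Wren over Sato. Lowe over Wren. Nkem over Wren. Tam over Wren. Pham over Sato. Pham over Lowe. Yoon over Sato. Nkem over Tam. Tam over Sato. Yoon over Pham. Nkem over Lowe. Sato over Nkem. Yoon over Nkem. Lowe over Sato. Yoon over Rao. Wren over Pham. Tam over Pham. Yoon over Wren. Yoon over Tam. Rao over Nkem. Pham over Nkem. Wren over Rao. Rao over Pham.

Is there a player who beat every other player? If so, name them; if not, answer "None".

Yoon

Yoon has 7 wins out of 7 opponents — a perfect record.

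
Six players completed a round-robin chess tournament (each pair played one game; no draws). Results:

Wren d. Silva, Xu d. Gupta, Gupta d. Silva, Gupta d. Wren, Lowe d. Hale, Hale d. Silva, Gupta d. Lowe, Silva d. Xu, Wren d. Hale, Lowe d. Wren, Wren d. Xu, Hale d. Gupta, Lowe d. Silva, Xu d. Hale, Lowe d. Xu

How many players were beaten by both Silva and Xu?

0

Silva beat: Xu.
Xu beat: Gupta, Hale.
No one was beaten by both.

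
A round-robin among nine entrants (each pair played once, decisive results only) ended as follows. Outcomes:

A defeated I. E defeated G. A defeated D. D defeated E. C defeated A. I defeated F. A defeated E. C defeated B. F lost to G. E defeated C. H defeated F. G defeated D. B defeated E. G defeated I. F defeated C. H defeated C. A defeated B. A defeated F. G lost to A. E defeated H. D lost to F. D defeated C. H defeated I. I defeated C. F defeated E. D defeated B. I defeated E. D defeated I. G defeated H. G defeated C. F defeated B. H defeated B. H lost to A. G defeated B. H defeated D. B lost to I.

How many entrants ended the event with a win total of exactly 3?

1

Win totals: A 7, B 1, C 2, D 4, E 3, F 4, G 6, H 5, I 4.
Exactly 3: E — 1 entrant.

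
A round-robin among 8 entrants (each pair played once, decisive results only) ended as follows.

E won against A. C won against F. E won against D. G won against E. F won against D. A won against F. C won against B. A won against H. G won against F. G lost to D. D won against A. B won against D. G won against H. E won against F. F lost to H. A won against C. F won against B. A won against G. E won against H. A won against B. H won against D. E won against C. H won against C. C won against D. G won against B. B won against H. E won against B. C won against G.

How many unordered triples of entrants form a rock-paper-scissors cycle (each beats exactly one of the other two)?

Win totals: A 5, B 2, C 4, D 2, E 6, F 2, G 4, H 3.
An entrant with w wins dominates both others in C(w,2) triples; summing gives 10 + 1 + 6 + 1 + 15 + 1 + 6 + 3 = 43 transitive triples.
Total triples C(8,3) = 56, so cyclic triples = 56 − 43 = 13.

13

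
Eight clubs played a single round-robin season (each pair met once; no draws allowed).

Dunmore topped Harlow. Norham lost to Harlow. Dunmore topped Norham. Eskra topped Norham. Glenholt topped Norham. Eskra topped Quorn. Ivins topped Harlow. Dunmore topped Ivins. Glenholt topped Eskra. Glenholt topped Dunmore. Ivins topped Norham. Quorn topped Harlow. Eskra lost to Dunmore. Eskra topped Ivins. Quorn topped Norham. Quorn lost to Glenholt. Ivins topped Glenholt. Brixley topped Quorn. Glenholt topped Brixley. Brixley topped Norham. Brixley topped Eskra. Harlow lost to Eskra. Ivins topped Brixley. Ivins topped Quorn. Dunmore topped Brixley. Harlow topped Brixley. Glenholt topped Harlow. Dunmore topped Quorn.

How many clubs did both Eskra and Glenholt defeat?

3

Eskra beat: Ivins, Quorn, Harlow, Norham.
Glenholt beat: Eskra, Dunmore, Quorn, Harlow, Norham, Brixley.
Both beat: Quorn, Harlow, Norham — 3.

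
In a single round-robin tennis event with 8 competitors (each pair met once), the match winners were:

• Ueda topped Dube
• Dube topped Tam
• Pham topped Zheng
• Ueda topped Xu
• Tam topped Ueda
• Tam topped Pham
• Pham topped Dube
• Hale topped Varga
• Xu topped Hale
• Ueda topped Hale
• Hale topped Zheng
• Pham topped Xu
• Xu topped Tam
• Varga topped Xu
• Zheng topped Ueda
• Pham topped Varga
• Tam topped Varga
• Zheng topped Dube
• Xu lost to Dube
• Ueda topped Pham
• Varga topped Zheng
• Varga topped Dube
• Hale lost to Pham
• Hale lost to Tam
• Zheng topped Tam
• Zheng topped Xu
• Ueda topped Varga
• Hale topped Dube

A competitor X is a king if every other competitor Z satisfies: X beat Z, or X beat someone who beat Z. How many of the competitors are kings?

Zheng reaches everyone (king).
Dube cannot reach Zheng in two steps.
Hale cannot reach Pham in two steps.
Varga cannot reach Pham in two steps.
Pham reaches everyone (king).
Tam reaches everyone (king).
Xu reaches everyone (king).
Ueda reaches everyone (king).
Kings: Zheng, Pham, Tam, Xu, Ueda — 5.

5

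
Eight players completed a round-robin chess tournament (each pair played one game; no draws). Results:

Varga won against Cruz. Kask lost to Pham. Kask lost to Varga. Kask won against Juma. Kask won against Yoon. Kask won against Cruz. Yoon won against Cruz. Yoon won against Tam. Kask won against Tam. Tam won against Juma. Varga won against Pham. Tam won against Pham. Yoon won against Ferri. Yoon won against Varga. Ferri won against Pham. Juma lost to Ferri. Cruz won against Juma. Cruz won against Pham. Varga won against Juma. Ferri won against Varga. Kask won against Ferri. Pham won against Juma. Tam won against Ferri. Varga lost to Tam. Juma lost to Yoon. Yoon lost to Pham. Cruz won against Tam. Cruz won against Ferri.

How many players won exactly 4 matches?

3

Win totals: Yoon 5, Ferri 3, Kask 5, Juma 0, Tam 4, Varga 4, Pham 3, Cruz 4.
Exactly 4: Tam, Varga, Cruz — 3 players.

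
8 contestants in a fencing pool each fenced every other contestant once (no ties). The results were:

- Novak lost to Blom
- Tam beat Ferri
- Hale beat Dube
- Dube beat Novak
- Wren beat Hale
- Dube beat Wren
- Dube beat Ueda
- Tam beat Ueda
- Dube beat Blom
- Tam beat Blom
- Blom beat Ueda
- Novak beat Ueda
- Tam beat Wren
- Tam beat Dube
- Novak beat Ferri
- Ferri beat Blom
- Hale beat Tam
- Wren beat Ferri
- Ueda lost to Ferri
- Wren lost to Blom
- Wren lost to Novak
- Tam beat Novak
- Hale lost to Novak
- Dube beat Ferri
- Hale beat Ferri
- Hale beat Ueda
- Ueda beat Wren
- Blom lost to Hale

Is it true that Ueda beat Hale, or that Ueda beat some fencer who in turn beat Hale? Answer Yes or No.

Yes

Ueda did not beat Hale directly.
Ueda beat Wren. Of those, Wren beat Hale.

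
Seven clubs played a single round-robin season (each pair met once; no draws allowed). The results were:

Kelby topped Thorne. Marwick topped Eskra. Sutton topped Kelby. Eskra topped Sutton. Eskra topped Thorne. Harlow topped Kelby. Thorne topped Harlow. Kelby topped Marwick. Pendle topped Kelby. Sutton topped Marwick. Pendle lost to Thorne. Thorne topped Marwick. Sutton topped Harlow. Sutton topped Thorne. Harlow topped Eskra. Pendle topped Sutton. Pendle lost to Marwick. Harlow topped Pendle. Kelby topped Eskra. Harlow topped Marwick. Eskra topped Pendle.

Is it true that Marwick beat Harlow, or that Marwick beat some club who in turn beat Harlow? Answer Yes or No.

No

Marwick did not beat Harlow directly.
Marwick beat Pendle, Eskra, but each of them lost to Harlow. No two-step path.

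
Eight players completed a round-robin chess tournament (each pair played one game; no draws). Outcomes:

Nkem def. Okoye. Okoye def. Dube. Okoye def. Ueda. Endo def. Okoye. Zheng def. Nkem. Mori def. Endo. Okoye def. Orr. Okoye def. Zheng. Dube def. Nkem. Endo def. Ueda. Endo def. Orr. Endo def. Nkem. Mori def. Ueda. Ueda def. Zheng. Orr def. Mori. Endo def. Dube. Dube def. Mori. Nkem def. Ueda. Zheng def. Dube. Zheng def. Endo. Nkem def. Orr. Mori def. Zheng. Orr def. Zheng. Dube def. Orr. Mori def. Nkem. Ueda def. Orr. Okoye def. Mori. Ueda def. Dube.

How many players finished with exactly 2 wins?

1

Win totals: Dube 3, Orr 2, Okoye 5, Endo 5, Zheng 3, Ueda 3, Nkem 3, Mori 4.
Exactly 2: Orr — 1 player.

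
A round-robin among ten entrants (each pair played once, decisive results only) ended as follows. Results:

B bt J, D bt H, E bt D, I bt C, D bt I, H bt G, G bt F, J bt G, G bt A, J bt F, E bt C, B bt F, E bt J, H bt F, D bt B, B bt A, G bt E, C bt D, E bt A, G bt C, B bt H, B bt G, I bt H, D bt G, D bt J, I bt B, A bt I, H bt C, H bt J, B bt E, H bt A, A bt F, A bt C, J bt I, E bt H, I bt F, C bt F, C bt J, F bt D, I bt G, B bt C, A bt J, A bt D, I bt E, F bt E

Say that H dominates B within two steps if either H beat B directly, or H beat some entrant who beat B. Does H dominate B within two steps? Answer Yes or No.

H did not beat B directly.
H beat A, C, F, G, J, but each of them lost to B. No two-step path.

No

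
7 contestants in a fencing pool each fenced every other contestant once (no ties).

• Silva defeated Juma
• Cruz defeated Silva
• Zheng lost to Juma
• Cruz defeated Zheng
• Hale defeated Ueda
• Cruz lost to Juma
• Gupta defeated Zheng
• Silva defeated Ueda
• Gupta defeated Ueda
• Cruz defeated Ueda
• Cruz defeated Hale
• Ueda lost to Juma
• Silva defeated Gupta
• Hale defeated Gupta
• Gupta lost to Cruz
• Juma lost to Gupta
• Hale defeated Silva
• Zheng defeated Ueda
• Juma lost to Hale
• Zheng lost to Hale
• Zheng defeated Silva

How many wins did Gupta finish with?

Gupta's results: beat Zheng, Ueda, Juma; lost to Hale, Cruz, Silva.
That is 3 wins.

3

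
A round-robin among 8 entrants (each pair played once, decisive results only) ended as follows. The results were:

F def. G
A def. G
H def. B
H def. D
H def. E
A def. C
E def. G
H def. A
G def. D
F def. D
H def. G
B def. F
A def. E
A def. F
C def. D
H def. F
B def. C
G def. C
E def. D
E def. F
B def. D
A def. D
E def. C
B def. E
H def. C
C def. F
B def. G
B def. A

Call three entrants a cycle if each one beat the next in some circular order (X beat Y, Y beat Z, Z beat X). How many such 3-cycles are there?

1

Win totals: A 5, B 6, C 2, D 0, E 4, F 2, G 2, H 7.
An entrant with w wins dominates both others in C(w,2) triples; summing gives 10 + 15 + 1 + 0 + 6 + 1 + 1 + 21 = 55 transitive triples.
Total triples C(8,3) = 56, so cyclic triples = 56 − 55 = 1.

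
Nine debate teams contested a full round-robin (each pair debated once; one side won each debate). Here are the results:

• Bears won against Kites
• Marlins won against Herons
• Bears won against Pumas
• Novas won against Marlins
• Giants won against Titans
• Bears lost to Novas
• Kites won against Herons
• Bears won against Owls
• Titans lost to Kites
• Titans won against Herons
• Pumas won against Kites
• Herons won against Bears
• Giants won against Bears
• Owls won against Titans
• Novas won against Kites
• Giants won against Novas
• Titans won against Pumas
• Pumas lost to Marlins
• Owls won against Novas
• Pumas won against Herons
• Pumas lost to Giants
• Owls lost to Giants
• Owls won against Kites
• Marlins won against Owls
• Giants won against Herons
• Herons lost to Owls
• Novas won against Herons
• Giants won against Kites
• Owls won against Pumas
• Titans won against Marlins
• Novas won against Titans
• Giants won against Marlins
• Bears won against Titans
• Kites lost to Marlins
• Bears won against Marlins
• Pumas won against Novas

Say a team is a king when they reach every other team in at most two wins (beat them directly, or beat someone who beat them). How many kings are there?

Owls cannot reach Giants in two steps.
Kites cannot reach Owls, Novas, Giants in two steps.
Titans cannot reach Giants in two steps.
Herons cannot reach Novas, Giants in two steps.
Bears cannot reach Giants in two steps.
Novas cannot reach Giants in two steps.
Marlins cannot reach Giants in two steps.
Giants reaches everyone (king).
Pumas cannot reach Owls, Giants in two steps.
Kings: Giants — 1.

1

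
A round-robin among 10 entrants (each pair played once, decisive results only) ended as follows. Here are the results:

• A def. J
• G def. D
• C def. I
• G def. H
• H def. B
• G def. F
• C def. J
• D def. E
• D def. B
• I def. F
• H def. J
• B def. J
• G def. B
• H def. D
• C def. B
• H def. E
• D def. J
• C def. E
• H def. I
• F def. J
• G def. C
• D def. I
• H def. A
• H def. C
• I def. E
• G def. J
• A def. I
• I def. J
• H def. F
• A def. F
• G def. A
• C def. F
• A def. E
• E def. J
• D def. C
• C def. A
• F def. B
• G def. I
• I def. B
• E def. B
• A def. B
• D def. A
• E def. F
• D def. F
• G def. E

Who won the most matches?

Win totals: A 5, B 1, C 6, D 7, E 3, F 2, G 9, H 8, I 4, J 0.
G leads with 9 wins (next highest: 8).

G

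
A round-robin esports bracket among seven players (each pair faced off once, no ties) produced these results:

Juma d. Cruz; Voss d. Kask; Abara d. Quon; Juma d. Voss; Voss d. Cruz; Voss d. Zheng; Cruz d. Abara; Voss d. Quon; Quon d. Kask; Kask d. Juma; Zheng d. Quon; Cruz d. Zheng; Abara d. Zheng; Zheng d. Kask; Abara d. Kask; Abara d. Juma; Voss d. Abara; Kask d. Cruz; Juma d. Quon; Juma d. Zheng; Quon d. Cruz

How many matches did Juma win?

Juma's results: beat Quon, Zheng, Voss, Cruz; lost to Kask, Abara.
That is 4 wins.

4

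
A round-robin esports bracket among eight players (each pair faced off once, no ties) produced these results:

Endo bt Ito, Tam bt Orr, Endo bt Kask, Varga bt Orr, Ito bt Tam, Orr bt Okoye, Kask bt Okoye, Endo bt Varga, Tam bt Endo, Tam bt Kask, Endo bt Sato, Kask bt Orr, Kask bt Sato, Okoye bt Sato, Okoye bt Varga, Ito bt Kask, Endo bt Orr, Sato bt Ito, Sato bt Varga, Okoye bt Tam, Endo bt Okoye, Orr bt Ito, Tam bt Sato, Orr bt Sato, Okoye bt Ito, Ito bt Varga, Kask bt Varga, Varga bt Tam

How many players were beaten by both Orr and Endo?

3

Orr beat: Sato, Okoye, Ito.
Endo beat: Varga, Sato, Okoye, Orr, Kask, Ito.
Both beat: Sato, Okoye, Ito — 3.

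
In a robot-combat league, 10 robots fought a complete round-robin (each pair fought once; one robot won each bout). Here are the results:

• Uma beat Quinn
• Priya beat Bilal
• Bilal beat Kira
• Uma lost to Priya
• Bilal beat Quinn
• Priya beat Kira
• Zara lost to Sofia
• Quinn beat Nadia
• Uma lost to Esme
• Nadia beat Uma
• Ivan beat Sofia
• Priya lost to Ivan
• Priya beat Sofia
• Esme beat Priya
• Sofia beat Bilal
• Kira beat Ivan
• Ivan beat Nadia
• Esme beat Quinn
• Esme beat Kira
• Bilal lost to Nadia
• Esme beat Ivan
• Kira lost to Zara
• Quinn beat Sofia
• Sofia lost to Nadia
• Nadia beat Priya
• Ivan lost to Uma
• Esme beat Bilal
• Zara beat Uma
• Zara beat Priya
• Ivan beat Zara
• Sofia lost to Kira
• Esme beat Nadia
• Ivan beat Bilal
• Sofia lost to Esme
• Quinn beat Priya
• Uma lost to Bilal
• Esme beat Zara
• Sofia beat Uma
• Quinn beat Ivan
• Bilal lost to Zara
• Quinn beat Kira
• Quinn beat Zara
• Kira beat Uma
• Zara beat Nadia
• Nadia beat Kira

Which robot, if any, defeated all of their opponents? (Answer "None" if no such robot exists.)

Esme has 9 wins out of 9 opponents — a perfect record.

Esme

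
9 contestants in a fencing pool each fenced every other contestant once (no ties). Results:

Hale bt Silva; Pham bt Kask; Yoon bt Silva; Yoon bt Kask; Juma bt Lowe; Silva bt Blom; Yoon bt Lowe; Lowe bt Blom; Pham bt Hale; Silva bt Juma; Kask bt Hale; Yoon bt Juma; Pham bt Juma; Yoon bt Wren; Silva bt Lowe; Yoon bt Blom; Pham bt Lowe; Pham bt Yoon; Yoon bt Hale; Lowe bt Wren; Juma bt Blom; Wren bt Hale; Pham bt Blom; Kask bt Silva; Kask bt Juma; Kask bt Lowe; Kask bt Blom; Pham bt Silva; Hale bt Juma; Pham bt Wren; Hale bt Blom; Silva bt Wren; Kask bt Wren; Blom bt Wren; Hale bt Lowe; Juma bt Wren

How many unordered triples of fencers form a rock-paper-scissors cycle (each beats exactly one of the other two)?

Win totals: Hale 4, Yoon 7, Silva 4, Lowe 2, Wren 1, Kask 6, Juma 3, Pham 8, Blom 1.
A fencer with w wins dominates both others in C(w,2) triples; summing gives 6 + 21 + 6 + 1 + 0 + 15 + 3 + 28 + 0 = 80 transitive triples.
Total triples C(9,3) = 84, so cyclic triples = 84 − 80 = 4.

4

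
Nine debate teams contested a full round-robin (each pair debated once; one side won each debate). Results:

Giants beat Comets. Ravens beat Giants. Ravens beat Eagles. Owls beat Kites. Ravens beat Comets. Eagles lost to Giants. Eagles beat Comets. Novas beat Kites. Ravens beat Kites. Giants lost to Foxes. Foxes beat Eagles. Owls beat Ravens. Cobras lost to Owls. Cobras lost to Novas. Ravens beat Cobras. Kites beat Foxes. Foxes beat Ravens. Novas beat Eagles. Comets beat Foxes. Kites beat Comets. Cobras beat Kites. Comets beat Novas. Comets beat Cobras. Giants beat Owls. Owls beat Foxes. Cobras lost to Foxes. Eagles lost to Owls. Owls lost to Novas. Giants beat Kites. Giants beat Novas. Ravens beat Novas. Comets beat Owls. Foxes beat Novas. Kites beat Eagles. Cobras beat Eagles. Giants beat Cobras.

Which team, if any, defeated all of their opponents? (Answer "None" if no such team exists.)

Highest win total is Ravens with 6 (out of 8 possible).
Ravens lost to Foxes, Owls, so no team went undefeated.

None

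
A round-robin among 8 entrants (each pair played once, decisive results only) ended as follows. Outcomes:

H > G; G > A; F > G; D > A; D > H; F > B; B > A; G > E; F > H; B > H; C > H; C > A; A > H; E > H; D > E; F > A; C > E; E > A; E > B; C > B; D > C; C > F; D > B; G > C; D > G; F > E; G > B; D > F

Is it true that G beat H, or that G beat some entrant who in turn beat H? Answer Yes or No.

G did not beat H directly.
G beat A, B, C, E. Of those, A beat H.

Yes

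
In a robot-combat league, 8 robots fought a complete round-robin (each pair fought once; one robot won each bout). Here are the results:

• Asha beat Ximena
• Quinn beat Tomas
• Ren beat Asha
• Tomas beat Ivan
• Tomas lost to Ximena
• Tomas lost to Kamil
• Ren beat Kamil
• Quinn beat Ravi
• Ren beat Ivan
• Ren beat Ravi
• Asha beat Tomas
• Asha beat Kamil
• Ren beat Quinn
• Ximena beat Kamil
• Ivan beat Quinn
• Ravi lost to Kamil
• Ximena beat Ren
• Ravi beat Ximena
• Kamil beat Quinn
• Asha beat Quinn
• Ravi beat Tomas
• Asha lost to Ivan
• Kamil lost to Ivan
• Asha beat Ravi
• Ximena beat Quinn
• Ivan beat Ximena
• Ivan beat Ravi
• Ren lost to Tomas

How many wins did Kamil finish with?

Kamil's results: beat Tomas, Ravi, Quinn; lost to Ivan, Asha, Ximena, Ren.
That is 3 wins.

3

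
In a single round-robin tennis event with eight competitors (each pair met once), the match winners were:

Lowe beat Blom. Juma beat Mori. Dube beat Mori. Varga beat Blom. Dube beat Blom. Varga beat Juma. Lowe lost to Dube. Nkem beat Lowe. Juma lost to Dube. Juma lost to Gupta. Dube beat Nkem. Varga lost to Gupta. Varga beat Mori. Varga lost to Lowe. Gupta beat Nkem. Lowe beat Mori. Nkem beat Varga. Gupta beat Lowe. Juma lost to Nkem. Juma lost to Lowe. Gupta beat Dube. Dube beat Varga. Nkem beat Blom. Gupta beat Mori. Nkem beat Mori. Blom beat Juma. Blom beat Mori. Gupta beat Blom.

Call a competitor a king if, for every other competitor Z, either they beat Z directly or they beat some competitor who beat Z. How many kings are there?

Blom cannot reach Dube, Gupta, Varga, Lowe, Nkem in two steps.
Dube cannot reach Gupta in two steps.
Gupta reaches everyone (king).
Varga cannot reach Dube, Gupta, Lowe, Nkem in two steps.
Lowe cannot reach Dube, Gupta, Nkem in two steps.
Nkem cannot reach Dube, Gupta in two steps.
Juma cannot reach Blom, Dube, Gupta, Varga, Lowe, Nkem in two steps.
Mori cannot reach Blom, Dube, Gupta, Varga, Lowe, Nkem, Juma in two steps.
Kings: Gupta — 1.

1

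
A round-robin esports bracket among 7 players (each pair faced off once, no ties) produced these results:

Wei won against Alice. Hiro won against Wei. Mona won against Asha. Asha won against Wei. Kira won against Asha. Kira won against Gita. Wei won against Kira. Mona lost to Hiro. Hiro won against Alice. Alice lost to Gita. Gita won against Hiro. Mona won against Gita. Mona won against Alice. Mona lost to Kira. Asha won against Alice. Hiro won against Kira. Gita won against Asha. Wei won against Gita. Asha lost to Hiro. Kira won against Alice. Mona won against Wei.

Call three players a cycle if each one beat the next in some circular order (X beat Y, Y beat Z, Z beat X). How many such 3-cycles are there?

Win totals: Asha 2, Mona 4, Alice 0, Hiro 5, Gita 3, Wei 3, Kira 4.
A player with w wins dominates both others in C(w,2) triples; summing gives 1 + 6 + 0 + 10 + 3 + 3 + 6 = 29 transitive triples.
Total triples C(7,3) = 35, so cyclic triples = 35 − 29 = 6.

6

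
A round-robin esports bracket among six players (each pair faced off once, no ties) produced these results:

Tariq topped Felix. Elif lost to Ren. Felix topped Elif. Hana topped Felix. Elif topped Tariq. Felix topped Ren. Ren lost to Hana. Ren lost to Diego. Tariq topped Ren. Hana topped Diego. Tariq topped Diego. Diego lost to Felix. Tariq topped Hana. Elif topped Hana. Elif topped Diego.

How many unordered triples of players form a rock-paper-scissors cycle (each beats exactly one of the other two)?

Win totals: Diego 1, Felix 3, Tariq 4, Hana 3, Elif 3, Ren 1.
A player with w wins dominates both others in C(w,2) triples; summing gives 0 + 3 + 6 + 3 + 3 + 0 = 15 transitive triples.
Total triples C(6,3) = 20, so cyclic triples = 20 − 15 = 5.

5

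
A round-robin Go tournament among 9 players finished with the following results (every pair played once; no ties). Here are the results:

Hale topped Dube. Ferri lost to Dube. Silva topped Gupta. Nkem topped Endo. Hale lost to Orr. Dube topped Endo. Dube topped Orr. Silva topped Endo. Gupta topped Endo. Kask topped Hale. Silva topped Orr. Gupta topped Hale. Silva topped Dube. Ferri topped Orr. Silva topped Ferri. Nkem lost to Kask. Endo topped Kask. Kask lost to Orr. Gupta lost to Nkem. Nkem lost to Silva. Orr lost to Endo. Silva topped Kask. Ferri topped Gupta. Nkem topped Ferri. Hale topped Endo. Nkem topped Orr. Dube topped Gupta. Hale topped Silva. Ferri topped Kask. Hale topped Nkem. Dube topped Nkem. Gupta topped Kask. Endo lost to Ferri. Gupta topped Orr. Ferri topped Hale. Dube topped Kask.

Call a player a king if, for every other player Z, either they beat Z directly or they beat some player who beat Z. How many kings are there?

Hale reaches everyone (king).
Ferri reaches everyone (king).
Orr cannot reach Ferri, Gupta in two steps.
Dube cannot reach Silva in two steps.
Kask reaches everyone (king).
Silva reaches everyone (king).
Nkem cannot reach Dube, Silva in two steps.
Gupta cannot reach Ferri in two steps.
Endo cannot reach Ferri, Dube, Silva, Gupta in two steps.
Kings: Hale, Ferri, Kask, Silva — 4.

4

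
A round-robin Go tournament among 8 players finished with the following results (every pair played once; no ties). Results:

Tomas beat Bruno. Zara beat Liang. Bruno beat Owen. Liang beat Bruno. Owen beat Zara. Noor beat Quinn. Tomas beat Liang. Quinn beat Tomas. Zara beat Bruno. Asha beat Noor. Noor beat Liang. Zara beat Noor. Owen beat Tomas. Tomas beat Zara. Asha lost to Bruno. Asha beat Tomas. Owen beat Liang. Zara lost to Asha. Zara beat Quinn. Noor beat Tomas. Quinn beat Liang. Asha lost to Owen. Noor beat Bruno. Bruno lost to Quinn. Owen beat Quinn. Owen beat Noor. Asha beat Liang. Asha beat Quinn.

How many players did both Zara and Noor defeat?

Zara beat: Noor, Quinn, Liang, Bruno.
Noor beat: Quinn, Liang, Bruno, Tomas.
Both beat: Quinn, Liang, Bruno — 3.

3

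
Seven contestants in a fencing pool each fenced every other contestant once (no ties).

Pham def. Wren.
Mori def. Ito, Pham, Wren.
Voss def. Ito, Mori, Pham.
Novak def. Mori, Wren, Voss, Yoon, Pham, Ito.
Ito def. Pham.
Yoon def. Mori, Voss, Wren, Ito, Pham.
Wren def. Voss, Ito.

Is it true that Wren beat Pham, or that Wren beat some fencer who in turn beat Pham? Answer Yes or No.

Wren did not beat Pham directly.
Wren beat Voss, Ito. Of those, Voss beat Pham.

Yes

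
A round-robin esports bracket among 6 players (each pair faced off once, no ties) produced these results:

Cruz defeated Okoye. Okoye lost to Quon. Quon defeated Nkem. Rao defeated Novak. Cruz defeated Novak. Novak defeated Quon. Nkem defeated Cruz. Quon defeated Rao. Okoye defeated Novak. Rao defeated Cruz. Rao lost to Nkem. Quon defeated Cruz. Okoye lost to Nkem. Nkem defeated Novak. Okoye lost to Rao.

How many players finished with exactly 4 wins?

2

Win totals: Quon 4, Nkem 4, Novak 1, Rao 3, Cruz 2, Okoye 1.
Exactly 4: Quon, Nkem — 2 players.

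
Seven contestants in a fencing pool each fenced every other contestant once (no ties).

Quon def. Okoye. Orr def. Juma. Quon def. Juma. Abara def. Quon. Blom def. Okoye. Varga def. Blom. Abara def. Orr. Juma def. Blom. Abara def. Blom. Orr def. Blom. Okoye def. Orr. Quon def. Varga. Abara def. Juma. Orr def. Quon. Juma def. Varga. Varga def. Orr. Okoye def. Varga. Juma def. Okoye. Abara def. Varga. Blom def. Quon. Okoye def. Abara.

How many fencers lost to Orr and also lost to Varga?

Orr beat: Blom, Juma, Quon.
Varga beat: Orr, Blom.
Both beat: Blom — 1.

1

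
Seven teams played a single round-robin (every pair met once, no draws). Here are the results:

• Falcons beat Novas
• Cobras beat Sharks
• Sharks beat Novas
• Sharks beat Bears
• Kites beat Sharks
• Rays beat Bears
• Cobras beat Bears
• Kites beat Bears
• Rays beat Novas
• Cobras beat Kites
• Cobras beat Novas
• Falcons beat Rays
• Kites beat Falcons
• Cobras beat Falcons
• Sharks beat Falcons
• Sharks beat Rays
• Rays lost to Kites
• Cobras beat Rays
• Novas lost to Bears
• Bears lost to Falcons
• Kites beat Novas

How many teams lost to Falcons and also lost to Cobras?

3

Falcons beat: Rays, Bears, Novas.
Cobras beat: Rays, Bears, Novas, Falcons, Kites, Sharks.
Both beat: Rays, Bears, Novas — 3.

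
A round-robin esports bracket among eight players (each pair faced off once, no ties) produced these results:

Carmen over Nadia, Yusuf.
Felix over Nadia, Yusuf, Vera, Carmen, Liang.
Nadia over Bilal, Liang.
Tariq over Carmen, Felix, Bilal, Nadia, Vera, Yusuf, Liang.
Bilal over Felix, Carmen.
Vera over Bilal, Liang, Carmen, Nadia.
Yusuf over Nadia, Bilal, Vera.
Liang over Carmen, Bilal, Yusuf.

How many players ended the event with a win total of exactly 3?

2

Win totals: Bilal 2, Felix 5, Nadia 2, Carmen 2, Tariq 7, Liang 3, Yusuf 3, Vera 4.
Exactly 3: Liang, Yusuf — 2 players.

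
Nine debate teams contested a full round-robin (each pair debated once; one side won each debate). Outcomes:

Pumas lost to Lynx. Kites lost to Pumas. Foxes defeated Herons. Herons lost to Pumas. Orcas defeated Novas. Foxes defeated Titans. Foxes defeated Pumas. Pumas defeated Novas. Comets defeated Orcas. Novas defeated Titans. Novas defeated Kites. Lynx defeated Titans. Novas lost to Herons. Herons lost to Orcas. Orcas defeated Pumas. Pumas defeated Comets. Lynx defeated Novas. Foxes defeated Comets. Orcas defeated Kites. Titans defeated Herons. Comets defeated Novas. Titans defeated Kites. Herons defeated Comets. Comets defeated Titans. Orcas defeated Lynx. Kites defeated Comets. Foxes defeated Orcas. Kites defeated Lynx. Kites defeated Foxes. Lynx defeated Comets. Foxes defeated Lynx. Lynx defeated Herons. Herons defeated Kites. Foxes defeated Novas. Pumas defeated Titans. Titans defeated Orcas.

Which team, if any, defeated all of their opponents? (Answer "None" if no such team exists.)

Highest win total is Foxes with 7 (out of 8 possible).
Foxes lost to Kites, so no team went undefeated.

None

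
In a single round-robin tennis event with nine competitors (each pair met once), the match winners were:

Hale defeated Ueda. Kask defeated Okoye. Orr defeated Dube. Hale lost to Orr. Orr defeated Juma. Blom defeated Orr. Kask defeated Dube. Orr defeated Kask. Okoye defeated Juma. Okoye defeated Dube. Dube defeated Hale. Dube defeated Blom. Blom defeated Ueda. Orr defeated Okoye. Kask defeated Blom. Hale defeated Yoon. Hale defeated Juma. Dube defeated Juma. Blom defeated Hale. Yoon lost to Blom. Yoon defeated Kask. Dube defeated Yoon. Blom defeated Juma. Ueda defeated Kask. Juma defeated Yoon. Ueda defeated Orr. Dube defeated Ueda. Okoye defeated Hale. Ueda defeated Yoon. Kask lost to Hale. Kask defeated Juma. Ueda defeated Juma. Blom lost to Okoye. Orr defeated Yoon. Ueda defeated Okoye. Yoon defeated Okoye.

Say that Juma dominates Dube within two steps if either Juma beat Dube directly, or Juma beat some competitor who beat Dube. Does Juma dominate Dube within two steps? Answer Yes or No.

Juma did not beat Dube directly.
Juma beat Yoon, but each of them lost to Dube. No two-step path.

No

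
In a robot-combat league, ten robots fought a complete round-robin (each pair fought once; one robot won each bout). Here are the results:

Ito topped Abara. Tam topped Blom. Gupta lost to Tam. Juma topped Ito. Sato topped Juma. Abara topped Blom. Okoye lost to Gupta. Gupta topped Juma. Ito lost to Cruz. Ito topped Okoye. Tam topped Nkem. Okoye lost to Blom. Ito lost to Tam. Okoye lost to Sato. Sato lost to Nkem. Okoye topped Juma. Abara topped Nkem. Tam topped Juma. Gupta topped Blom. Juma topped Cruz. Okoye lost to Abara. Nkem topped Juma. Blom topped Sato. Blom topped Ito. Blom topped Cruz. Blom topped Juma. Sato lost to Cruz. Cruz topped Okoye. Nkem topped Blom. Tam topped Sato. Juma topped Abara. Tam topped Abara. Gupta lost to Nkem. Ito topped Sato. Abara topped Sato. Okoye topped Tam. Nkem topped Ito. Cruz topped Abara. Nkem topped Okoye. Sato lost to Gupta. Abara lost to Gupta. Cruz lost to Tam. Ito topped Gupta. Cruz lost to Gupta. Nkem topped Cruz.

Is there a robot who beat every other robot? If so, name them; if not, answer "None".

None

Highest win total is Tam with 8 (out of 9 possible).
Tam lost to Okoye, so no robot went undefeated.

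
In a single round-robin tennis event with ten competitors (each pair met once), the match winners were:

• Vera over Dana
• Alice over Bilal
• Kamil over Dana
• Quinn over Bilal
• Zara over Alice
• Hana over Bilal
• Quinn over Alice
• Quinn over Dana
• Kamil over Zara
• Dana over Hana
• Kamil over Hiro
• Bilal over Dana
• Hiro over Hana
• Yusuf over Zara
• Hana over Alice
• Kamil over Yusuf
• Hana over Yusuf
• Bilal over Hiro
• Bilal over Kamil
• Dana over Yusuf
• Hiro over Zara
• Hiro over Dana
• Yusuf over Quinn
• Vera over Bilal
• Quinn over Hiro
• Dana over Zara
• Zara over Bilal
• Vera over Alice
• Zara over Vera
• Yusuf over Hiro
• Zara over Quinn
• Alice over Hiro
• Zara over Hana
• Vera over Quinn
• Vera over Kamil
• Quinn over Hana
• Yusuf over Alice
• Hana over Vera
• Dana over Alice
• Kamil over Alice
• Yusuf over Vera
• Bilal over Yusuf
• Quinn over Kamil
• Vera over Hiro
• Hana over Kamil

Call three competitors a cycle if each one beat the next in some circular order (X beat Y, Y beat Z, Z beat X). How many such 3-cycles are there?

34

Win totals: Hiro 3, Dana 4, Kamil 5, Hana 5, Yusuf 5, Vera 6, Bilal 4, Alice 2, Zara 5, Quinn 6.
A competitor with w wins dominates both others in C(w,2) triples; summing gives 3 + 6 + 10 + 10 + 10 + 15 + 6 + 1 + 10 + 15 = 86 transitive triples.
Total triples C(10,3) = 120, so cyclic triples = 120 − 86 = 34.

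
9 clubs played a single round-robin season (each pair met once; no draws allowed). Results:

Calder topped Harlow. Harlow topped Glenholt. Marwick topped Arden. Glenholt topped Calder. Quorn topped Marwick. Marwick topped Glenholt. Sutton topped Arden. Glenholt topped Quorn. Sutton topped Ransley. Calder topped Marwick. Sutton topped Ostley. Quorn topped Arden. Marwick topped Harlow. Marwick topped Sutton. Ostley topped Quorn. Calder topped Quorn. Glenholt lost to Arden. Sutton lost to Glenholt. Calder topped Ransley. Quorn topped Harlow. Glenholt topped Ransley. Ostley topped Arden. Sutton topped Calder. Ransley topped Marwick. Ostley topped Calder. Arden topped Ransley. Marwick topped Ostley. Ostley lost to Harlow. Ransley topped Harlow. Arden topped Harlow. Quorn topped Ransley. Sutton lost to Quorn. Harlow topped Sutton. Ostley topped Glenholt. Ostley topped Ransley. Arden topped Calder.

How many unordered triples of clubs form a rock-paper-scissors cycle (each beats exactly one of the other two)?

26

Win totals: Marwick 5, Quorn 5, Ostley 5, Harlow 3, Ransley 2, Arden 4, Calder 4, Sutton 4, Glenholt 4.
A club with w wins dominates both others in C(w,2) triples; summing gives 10 + 10 + 10 + 3 + 1 + 6 + 6 + 6 + 6 = 58 transitive triples.
Total triples C(9,3) = 84, so cyclic triples = 84 − 58 = 26.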